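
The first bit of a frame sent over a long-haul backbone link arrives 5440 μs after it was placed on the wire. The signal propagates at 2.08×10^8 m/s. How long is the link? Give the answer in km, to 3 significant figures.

d = s × t_prop = 208000000 × 0.00544 = 1130 km.

1130 km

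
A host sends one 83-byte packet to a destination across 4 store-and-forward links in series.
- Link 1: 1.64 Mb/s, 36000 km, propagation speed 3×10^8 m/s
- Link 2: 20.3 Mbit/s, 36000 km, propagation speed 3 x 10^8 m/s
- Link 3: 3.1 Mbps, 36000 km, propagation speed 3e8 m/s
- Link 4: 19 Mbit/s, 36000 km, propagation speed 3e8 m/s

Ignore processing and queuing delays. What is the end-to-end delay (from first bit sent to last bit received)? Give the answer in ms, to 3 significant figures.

481 ms

L = 83 × 8 = 664 bits.
Transmission delays (L/R per hop): 0.404878, 0.0327094, 0.214194, 0.0349474 ms; sum = 0.686728 ms.
Propagation delays (d/s per hop): 120, 120, 120, 120 ms; sum = 480 ms.
End-to-end = 481 ms.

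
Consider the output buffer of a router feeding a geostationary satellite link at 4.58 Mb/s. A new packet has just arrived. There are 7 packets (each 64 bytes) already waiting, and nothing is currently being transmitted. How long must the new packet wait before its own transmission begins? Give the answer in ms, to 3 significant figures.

Each queued packet: L/R = 512/4580000 = 0.11179 ms.
7 queued → 0.782533 ms.
Queuing delay = 0.783 ms.

0.783 ms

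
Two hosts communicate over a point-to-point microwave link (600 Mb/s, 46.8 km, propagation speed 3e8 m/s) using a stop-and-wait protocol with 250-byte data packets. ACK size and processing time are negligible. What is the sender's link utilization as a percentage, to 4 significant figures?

1.057 %

t_tx = L/R = 2000/600000000 = 3.33333e-06 s.
t_prop = 46800/300000000 = 0.000156 s; RTT = 0.000312 s.
Cycle = t_tx + RTT = 0.000315333 s.
Utilization = t_tx / cycle = 3.33333e-06/0.000315333 = 1.057 %.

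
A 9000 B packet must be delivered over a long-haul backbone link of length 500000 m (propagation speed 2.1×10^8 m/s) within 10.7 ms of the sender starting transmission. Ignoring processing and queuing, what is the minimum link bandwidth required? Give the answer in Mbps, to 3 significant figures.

L = 72000 bits.
Propagation delay = 500000 / 210000000 = 2.38095 ms.
Transmission budget = 10.7 − 2.38095 = 8.31905 ms.
R ≥ L / t_tx = 72000 bits / 0.00831905 s = 8.65 Mbps.

8.65 Mbps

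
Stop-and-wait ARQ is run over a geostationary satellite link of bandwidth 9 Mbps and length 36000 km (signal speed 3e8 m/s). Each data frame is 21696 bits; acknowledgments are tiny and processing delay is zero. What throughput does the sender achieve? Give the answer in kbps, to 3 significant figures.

t_tx = L/R = 21696/9000000 = 0.00241067 s.
t_prop = 36000000/300000000 = 0.12 s; RTT = 0.24 s.
Cycle = t_tx + RTT = 0.242411 s.
Throughput = L / cycle = 21696 / 0.242411 = 89.5 kbps.

89.5 kbps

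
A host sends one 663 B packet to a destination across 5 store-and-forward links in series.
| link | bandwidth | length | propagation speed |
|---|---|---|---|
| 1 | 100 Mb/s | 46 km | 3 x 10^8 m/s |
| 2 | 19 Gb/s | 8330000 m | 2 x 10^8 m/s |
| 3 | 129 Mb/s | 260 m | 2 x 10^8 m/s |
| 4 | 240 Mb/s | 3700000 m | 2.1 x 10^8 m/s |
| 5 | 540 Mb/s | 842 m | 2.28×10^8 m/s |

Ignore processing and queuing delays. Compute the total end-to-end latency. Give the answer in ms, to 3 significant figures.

L = 663 × 8 = 5304 bits.
Transmission delays (L/R per hop): 0.05304, 0.000279158, 0.0411163, 0.0221, 0.00982222 ms; sum = 0.126358 ms.
Propagation delays (d/s per hop): 0.153333, 41.65, 0.0013, 17.619, 0.00369298 ms; sum = 59.4274 ms.
End-to-end = 59.6 ms.

59.6 ms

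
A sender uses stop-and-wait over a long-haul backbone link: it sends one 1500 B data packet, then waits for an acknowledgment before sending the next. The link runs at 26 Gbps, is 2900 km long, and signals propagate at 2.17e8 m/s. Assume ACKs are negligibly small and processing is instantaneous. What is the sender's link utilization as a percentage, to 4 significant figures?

t_tx = L/R = 12000/26000000000 = 4.61538e-07 s.
t_prop = 2900000/217000000 = 0.0133641 s; RTT = 0.0267281 s.
Cycle = t_tx + RTT = 0.0267286 s.
Utilization = t_tx / cycle = 4.61538e-07/0.0267286 = 0.001727 %.

0.001727 %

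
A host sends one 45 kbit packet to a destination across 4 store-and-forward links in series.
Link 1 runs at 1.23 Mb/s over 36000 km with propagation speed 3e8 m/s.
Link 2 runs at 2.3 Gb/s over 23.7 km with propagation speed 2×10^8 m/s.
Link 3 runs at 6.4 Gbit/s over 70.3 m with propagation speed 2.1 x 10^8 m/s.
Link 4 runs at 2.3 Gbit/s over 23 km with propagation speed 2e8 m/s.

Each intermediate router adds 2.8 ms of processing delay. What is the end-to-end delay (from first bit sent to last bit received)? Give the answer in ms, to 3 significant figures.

165 ms

L = 45000 bits.
Transmission delays (L/R per hop): 36.5854, 0.0195652, 0.00703125, 0.0195652 ms; sum = 36.6315 ms.
Propagation delays (d/s per hop): 120, 0.1185, 0.000334762, 0.115 ms; sum = 120.234 ms.
Processing at 3 router(s): 3 × 2.8 ms = 8.4 ms.
End-to-end = 165 ms.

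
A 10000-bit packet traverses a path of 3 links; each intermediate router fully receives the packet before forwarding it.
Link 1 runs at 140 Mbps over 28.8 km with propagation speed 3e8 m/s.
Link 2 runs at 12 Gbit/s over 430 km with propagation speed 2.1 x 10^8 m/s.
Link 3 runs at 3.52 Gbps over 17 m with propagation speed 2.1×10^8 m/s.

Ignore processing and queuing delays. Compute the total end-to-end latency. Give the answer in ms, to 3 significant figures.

Transmission delays (L/R per hop): 0.0714286, 0.000833333, 0.00284091 ms; sum = 0.0751028 ms.
Propagation delays (d/s per hop): 0.096, 2.04762, 8.09524e-05 ms; sum = 2.1437 ms.
End-to-end = 2.22 ms.

2.22 ms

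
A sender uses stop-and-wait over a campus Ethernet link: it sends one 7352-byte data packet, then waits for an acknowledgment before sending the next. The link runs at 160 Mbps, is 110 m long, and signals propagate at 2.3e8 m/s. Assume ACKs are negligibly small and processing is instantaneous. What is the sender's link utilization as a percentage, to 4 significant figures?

t_tx = L/R = 58816/160000000 = 0.0003676 s.
t_prop = 110/2.3e+08 = 4.78261e-07 s; RTT = 9.56522e-07 s.
Cycle = t_tx + RTT = 0.000368557 s.
Utilization = t_tx / cycle = 0.0003676/0.000368557 = 99.74 %.

99.74 %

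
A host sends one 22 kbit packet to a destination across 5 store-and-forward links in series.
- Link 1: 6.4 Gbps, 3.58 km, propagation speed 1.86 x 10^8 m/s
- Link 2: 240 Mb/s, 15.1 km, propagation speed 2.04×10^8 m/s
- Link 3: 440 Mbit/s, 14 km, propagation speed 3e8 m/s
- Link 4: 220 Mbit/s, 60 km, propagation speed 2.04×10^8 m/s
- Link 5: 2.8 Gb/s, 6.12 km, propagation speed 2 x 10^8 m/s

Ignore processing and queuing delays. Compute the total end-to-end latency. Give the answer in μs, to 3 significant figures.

L = 22000 bits.
Transmission delays (L/R per hop): 3.4375, 91.6667, 50, 100, 7.85714 μs; sum = 252.961 μs.
Propagation delays (d/s per hop): 19.2473, 74.0196, 46.6667, 294.118, 30.6 μs; sum = 464.651 μs.
End-to-end = 718 μs.

718 μs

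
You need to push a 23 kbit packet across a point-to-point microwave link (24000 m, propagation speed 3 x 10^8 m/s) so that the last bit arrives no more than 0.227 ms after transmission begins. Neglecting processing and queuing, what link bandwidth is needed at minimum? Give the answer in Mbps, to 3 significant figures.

156 Mbps

Propagation delay = 24000 / 300000000 = 0.08 ms.
Transmission budget = 0.227 − 0.08 = 0.147 ms.
R ≥ L / t_tx = 23000 bits / 0.000147 s = 156 Mbps.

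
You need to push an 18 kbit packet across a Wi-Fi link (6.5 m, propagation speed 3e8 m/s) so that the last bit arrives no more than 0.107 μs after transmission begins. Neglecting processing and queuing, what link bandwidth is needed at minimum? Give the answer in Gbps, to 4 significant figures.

210.9 Gbps

Propagation delay = 6.5 / 300000000 = 0.0216667 μs.
Transmission budget = 0.107 − 0.0216667 = 0.0853333 μs.
R ≥ L / t_tx = 18000 bits / 8.53333e-08 s = 210.9 Gbps.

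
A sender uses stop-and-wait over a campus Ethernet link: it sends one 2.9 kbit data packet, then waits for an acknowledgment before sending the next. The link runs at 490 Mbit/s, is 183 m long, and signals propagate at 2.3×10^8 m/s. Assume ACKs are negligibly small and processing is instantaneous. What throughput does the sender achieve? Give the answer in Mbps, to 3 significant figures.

t_tx = L/R = 2900/490000000 = 5.91837e-06 s.
t_prop = 183/2.3e+08 = 7.95652e-07 s; RTT = 1.5913e-06 s.
Cycle = t_tx + RTT = 7.50967e-06 s.
Throughput = L / cycle = 2900 / 7.50967e-06 = 386 Mbps.

386 Mbps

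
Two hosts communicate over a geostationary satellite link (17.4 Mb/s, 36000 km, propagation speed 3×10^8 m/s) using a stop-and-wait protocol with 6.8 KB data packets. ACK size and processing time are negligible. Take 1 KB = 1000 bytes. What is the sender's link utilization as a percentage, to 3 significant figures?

t_tx = L/R = 54400/17400000 = 0.00312644 s.
t_prop = 36000000/300000000 = 0.12 s; RTT = 0.24 s.
Cycle = t_tx + RTT = 0.243126 s.
Utilization = t_tx / cycle = 0.00312644/0.243126 = 1.29 %.

1.29 %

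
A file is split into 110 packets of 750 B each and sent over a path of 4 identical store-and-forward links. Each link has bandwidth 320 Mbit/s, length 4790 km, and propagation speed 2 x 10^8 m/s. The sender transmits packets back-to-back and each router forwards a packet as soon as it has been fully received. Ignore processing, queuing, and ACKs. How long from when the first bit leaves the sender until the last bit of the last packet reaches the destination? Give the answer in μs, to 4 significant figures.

Per-hop transmission t_tx = L/R = 6000/320000000 = 18.75 μs.
Per-hop propagation t_prop = 4790000/200000000 = 23950 μs.
Pipeline fill: first packet needs 4·t_tx to clear all hops; remaining 109 packets each add one t_tx.
Total = (4+110-1)·t_tx + 4·t_prop = 113·18.75 + 4·23950 = 97920 μs.

97920 μs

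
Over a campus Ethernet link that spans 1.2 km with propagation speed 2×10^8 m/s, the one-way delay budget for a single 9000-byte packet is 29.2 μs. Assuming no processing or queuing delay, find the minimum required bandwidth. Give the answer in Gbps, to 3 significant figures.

3.10 Gbps

L = 72000 bits.
Propagation delay = 1200 / 200000000 = 6 μs.
Transmission budget = 29.2 − 6 = 23.2 μs.
R ≥ L / t_tx = 72000 bits / 2.32e-05 s = 3.10 Gbps.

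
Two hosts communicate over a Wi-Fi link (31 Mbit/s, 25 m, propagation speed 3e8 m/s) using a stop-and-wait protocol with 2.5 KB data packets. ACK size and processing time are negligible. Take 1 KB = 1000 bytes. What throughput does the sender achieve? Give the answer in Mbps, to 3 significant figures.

31.0 Mbps

t_tx = L/R = 20000/31000000 = 0.000645161 s.
t_prop = 25/300000000 = 8.33333e-08 s; RTT = 1.66667e-07 s.
Cycle = t_tx + RTT = 0.000645328 s.
Throughput = L / cycle = 20000 / 0.000645328 = 31.0 Mbps.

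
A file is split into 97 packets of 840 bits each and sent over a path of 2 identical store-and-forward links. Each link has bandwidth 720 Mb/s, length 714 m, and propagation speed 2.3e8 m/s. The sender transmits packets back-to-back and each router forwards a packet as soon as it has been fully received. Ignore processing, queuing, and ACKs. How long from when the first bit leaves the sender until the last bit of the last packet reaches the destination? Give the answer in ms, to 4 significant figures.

0.1205 ms

Per-hop transmission t_tx = L/R = 840/720000000 = 0.00116667 ms.
Per-hop propagation t_prop = 714/2.3e+08 = 0.00310435 ms.
Pipeline fill: first packet needs 2·t_tx to clear all hops; remaining 96 packets each add one t_tx.
Total = (2+97-1)·t_tx + 2·t_prop = 98·0.00116667 + 2·0.00310435 = 0.1205 ms.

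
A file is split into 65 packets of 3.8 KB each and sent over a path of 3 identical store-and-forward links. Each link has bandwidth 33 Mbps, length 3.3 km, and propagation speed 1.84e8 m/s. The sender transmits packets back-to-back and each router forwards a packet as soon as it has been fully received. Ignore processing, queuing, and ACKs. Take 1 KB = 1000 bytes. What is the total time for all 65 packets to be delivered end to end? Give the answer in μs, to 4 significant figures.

61780 μs

Per-hop transmission t_tx = L/R = 30400/33000000 = 921.212 μs.
Per-hop propagation t_prop = 3300/184000000 = 17.9348 μs.
Pipeline fill: first packet needs 3·t_tx to clear all hops; remaining 64 packets each add one t_tx.
Total = (3+65-1)·t_tx + 3·t_prop = 67·921.212 + 3·17.9348 = 61780 μs.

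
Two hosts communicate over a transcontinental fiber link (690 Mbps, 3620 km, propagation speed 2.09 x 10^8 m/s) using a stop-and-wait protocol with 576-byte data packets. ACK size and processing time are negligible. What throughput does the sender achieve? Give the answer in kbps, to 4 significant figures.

t_tx = L/R = 4608/690000000 = 6.67826e-06 s.
t_prop = 3620000/209000000 = 0.0173206 s; RTT = 0.0346411 s.
Cycle = t_tx + RTT = 0.0346478 s.
Throughput = L / cycle = 4608 / 0.0346478 = 133.0 kbps.

133.0 kbps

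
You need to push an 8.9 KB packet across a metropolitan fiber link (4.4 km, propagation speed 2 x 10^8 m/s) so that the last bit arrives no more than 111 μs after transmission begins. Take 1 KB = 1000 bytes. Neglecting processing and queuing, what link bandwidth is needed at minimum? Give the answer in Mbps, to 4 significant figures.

800.0 Mbps

L = 71200 bits.
Propagation delay = 4400 / 200000000 = 22 μs.
Transmission budget = 111 − 22 = 89 μs.
R ≥ L / t_tx = 71200 bits / 8.9e-05 s = 800.0 Mbps.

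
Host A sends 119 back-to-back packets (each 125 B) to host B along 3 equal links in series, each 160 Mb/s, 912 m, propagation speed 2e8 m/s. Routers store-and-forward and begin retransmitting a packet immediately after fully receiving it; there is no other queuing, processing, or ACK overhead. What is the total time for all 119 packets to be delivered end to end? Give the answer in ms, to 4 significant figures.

0.7699 ms

Per-hop transmission t_tx = L/R = 1000/160000000 = 0.00625 ms.
Per-hop propagation t_prop = 912/200000000 = 0.00456 ms.
Pipeline fill: first packet needs 3·t_tx to clear all hops; remaining 118 packets each add one t_tx.
Total = (3+119-1)·t_tx + 3·t_prop = 121·0.00625 + 3·0.00456 = 0.7699 ms.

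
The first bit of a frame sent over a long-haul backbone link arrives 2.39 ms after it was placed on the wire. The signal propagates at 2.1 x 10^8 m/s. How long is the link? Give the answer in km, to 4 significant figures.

d = s × t_prop = 210000000 × 0.00239 = 501.9 km.

501.9 km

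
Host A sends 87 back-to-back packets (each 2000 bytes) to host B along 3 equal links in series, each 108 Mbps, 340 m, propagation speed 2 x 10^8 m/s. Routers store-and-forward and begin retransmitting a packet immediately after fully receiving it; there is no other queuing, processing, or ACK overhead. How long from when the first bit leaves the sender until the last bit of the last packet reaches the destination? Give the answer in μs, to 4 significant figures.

Per-hop transmission t_tx = L/R = 16000/108000000 = 148.148 μs.
Per-hop propagation t_prop = 340/200000000 = 1.7 μs.
Pipeline fill: first packet needs 3·t_tx to clear all hops; remaining 86 packets each add one t_tx.
Total = (3+87-1)·t_tx + 3·t_prop = 89·148.148 + 3·1.7 = 13190 μs.

13190 μs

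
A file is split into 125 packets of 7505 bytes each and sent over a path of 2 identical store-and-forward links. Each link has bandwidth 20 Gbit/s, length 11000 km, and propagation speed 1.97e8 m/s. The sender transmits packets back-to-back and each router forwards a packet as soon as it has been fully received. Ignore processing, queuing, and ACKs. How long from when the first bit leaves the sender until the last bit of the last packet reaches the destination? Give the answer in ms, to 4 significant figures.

112.1 ms

Per-hop transmission t_tx = L/R = 60040/20000000000 = 0.003002 ms.
Per-hop propagation t_prop = 11000000/197000000 = 55.8376 ms.
Pipeline fill: first packet needs 2·t_tx to clear all hops; remaining 124 packets each add one t_tx.
Total = (2+125-1)·t_tx + 2·t_prop = 126·0.003002 + 2·55.8376 = 112.1 ms.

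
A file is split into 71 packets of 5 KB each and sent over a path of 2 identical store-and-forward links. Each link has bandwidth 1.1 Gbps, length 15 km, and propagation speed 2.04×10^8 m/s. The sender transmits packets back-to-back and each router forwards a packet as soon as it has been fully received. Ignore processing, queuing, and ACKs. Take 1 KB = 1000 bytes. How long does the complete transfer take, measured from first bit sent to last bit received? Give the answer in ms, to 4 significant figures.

2.765 ms

Per-hop transmission t_tx = L/R = 40000/1100000000 = 0.0363636 ms.
Per-hop propagation t_prop = 15000/204000000 = 0.0735294 ms.
Pipeline fill: first packet needs 2·t_tx to clear all hops; remaining 70 packets each add one t_tx.
Total = (2+71-1)·t_tx + 2·t_prop = 72·0.0363636 + 2·0.0735294 = 2.765 ms.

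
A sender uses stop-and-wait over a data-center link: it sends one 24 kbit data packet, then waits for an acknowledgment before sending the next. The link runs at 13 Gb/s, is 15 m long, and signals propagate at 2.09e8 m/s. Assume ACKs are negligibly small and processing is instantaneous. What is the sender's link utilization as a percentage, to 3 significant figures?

92.8 %

t_tx = L/R = 24000/13000000000 = 1.84615e-06 s.
t_prop = 15/209000000 = 7.17703e-08 s; RTT = 1.43541e-07 s.
Cycle = t_tx + RTT = 1.98969e-06 s.
Utilization = t_tx / cycle = 1.84615e-06/1.98969e-06 = 92.8 %.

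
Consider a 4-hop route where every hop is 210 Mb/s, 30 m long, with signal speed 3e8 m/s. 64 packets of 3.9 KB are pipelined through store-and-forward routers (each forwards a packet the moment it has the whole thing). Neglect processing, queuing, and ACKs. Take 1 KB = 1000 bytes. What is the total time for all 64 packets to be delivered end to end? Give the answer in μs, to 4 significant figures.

9955 μs

Per-hop transmission t_tx = L/R = 31200/210000000 = 148.571 μs.
Per-hop propagation t_prop = 30/300000000 = 0.1 μs.
Pipeline fill: first packet needs 4·t_tx to clear all hops; remaining 63 packets each add one t_tx.
Total = (4+64-1)·t_tx + 4·t_prop = 67·148.571 + 4·0.1 = 9955 μs.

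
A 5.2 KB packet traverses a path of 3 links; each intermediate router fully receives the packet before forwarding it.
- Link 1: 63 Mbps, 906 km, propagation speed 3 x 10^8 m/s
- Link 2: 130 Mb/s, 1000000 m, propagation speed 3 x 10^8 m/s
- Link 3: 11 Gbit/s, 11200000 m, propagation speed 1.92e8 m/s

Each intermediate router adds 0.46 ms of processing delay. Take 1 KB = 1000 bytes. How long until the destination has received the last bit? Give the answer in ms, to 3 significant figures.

L = 41600 bits.
Transmission delays (L/R per hop): 0.660317, 0.32, 0.00378182 ms; sum = 0.984099 ms.
Propagation delays (d/s per hop): 3.02, 3.33333, 58.3333 ms; sum = 64.6867 ms.
Processing at 2 router(s): 2 × 0.46 ms = 0.92 ms.
End-to-end = 66.6 ms.

66.6 ms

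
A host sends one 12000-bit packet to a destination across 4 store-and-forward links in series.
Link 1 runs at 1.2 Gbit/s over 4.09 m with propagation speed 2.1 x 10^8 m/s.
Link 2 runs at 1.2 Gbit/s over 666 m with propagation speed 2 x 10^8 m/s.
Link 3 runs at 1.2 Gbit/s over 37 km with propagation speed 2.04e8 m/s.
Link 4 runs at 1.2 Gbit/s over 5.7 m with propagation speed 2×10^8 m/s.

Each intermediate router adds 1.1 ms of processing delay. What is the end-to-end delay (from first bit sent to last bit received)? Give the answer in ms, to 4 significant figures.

Transmission delay per hop = L/R = 12000/1200000000 = 0.01 ms; 4 hops → 0.04 ms.
Propagation delays (d/s per hop): 1.94762e-05, 0.00333, 0.181373, 2.85e-05 ms; sum = 0.184751 ms.
Processing at 3 router(s): 3 × 1.1 ms = 3.3 ms.
End-to-end = 3.525 ms.

3.525 ms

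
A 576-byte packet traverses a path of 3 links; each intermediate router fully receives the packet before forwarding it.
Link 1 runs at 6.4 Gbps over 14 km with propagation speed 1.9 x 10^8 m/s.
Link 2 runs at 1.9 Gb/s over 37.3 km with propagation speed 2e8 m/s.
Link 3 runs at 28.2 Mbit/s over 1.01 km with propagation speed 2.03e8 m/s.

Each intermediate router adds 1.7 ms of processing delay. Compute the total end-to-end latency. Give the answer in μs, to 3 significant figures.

L = 576 × 8 = 4608 bits.
Transmission delays (L/R per hop): 0.72, 2.42526, 163.404 μs; sum = 166.55 μs.
Propagation delays (d/s per hop): 73.6842, 186.5, 4.97537 μs; sum = 265.16 μs.
Processing at 2 router(s): 2 × 1.7 ms = 3400 μs.
End-to-end = 3830 μs.

3830 μs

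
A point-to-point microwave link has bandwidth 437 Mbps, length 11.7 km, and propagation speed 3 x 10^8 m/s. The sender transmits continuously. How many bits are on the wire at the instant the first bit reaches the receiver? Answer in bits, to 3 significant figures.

Propagation delay = 11700 / 300000000 = 3.9e-05 s.
BDP = R × t_prop = 437000000 × 3.9e-05 = 17043 bits.

17000 bits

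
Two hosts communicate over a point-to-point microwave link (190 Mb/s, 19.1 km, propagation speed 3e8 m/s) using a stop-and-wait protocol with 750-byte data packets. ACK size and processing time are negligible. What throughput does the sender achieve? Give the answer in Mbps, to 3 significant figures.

37.8 Mbps

t_tx = L/R = 6000/190000000 = 3.15789e-05 s.
t_prop = 19100/300000000 = 6.36667e-05 s; RTT = 0.000127333 s.
Cycle = t_tx + RTT = 0.000158912 s.
Throughput = L / cycle = 6000 / 0.000158912 = 37.8 Mbps.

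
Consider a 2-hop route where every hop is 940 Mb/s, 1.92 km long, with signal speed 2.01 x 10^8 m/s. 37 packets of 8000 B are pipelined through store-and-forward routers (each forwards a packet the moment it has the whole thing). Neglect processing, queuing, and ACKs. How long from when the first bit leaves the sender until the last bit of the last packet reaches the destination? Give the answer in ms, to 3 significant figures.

2.61 ms

Per-hop transmission t_tx = L/R = 64000/940000000 = 0.0680851 ms.
Per-hop propagation t_prop = 1920/2.01e+08 = 0.00955224 ms.
Pipeline fill: first packet needs 2·t_tx to clear all hops; remaining 36 packets each add one t_tx.
Total = (2+37-1)·t_tx + 2·t_prop = 38·0.0680851 + 2·0.00955224 = 2.61 ms.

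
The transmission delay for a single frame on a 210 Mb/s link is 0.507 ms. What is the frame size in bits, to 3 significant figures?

106000 bits

L = R × t_tx = 210000000 b/s × 0.000507 s = 106470 bits.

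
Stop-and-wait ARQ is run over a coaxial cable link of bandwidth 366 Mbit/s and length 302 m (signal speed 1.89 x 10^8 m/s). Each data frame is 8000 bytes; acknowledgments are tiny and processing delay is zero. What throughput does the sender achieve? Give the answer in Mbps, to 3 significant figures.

t_tx = L/R = 64000/366000000 = 0.000174863 s.
t_prop = 302/189000000 = 1.59788e-06 s; RTT = 3.19577e-06 s.
Cycle = t_tx + RTT = 0.000178059 s.
Throughput = L / cycle = 64000 / 0.000178059 = 359 Mbps.

359 Mbps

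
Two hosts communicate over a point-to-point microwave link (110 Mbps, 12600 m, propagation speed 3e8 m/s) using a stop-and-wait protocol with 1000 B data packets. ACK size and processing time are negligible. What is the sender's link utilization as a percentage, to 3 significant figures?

t_tx = L/R = 8000/110000000 = 7.27273e-05 s.
t_prop = 12600/300000000 = 4.2e-05 s; RTT = 8.4e-05 s.
Cycle = t_tx + RTT = 0.000156727 s.
Utilization = t_tx / cycle = 7.27273e-05/0.000156727 = 46.4 %.

46.4 %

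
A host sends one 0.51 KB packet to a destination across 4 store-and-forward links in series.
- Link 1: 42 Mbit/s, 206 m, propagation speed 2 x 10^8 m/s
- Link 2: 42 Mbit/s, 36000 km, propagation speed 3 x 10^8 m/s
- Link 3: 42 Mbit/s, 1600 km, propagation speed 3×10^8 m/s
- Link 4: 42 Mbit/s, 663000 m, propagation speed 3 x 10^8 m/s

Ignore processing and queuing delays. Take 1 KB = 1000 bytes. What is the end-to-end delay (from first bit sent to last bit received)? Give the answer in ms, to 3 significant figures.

128 ms

L = 4080 bits.
Transmission delay per hop = L/R = 4080/42000000 = 0.0971429 ms; 4 hops → 0.388571 ms.
Propagation delays (d/s per hop): 0.00103, 120, 5.33333, 2.21 ms; sum = 127.544 ms.
End-to-end = 128 ms.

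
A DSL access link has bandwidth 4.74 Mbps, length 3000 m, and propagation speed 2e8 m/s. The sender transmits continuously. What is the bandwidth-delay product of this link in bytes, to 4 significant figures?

8.888 bytes

Propagation delay = 3000 / 200000000 = 1.5e-05 s.
BDP = R × t_prop = 4740000 × 1.5e-05 = 71.1 bits.
In bytes: 71.1/8 = 8.888 bytes.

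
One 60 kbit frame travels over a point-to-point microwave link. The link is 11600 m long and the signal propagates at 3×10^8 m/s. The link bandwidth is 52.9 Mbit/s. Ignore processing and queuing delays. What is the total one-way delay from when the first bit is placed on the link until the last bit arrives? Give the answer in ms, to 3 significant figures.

L = 60000 bits.
Transmission delay = L/R = 60000 / 52900000 = 1.13422 ms.
Propagation delay = d/s = 11600 m / 300000000 m/s = 0.0386667 ms.
Total = 1.17 ms.

1.17 ms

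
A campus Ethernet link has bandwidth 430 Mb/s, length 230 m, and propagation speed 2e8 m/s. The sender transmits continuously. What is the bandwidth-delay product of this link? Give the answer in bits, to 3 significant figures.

Propagation delay = 230 / 200000000 = 1.15e-06 s.
BDP = R × t_prop = 430000000 × 1.15e-06 = 494.5 bits.

495 bits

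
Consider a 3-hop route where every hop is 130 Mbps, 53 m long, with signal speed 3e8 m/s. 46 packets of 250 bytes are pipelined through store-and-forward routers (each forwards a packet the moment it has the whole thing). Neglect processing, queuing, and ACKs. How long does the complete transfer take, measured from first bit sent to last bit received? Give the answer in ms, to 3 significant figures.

Per-hop transmission t_tx = L/R = 2000/130000000 = 0.0153846 ms.
Per-hop propagation t_prop = 53/300000000 = 0.000176667 ms.
Pipeline fill: first packet needs 3·t_tx to clear all hops; remaining 45 packets each add one t_tx.
Total = (3+46-1)·t_tx + 3·t_prop = 48·0.0153846 + 3·0.000176667 = 0.739 ms.

0.739 ms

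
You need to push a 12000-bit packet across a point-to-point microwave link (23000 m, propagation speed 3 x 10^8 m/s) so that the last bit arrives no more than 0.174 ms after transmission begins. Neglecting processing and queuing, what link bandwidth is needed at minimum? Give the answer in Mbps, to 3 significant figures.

Propagation delay = 23000 / 300000000 = 0.0766667 ms.
Transmission budget = 0.174 − 0.0766667 = 0.0973333 ms.
R ≥ L / t_tx = 12000 bits / 9.73333e-05 s = 123 Mbps.

123 Mbps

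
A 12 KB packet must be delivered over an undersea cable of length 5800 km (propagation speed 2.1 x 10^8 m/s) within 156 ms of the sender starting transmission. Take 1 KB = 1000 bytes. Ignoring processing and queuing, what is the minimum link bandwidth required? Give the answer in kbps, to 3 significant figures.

748 kbps

L = 96000 bits.
Propagation delay = 5800000 / 210000000 = 27.619 ms.
Transmission budget = 156 − 27.619 = 128.381 ms.
R ≥ L / t_tx = 96000 bits / 0.128381 s = 748 kbps.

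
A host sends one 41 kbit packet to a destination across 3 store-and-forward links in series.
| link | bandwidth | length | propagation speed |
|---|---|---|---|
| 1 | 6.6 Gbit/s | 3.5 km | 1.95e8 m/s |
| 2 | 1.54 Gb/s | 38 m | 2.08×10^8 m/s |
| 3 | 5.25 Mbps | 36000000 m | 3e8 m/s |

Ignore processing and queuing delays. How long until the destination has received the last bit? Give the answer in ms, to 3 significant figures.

L = 41000 bits.
Transmission delays (L/R per hop): 0.00621212, 0.0266234, 7.80952 ms; sum = 7.84236 ms.
Propagation delays (d/s per hop): 0.0179487, 0.000182692, 120 ms; sum = 120.018 ms.
End-to-end = 128 ms.

128 ms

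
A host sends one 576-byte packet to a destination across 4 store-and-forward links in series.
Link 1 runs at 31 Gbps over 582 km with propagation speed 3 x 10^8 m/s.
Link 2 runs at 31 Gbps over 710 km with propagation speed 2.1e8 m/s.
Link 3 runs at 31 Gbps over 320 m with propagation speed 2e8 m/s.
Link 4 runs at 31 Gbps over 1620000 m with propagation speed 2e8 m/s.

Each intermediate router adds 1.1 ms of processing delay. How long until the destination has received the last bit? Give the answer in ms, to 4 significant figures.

L = 576 × 8 = 4608 bits.
Transmission delay per hop = L/R = 4608/31000000000 = 0.000148645 ms; 4 hops → 0.000594581 ms.
Propagation delays (d/s per hop): 1.94, 3.38095, 0.0016, 8.1 ms; sum = 13.4226 ms.
Processing at 3 router(s): 3 × 1.1 ms = 3.3 ms.
End-to-end = 16.72 ms.

16.72 ms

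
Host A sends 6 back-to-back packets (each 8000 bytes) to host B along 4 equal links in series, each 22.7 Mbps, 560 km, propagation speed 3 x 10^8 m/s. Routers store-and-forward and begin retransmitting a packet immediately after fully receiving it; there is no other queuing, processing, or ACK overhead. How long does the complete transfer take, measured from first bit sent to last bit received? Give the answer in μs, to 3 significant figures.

32800 μs

Per-hop transmission t_tx = L/R = 64000/22700000 = 2819.38 μs.
Per-hop propagation t_prop = 560000/300000000 = 1866.67 μs.
Pipeline fill: first packet needs 4·t_tx to clear all hops; remaining 5 packets each add one t_tx.
Total = (4+6-1)·t_tx + 4·t_prop = 9·2819.38 + 4·1866.67 = 32800 μs.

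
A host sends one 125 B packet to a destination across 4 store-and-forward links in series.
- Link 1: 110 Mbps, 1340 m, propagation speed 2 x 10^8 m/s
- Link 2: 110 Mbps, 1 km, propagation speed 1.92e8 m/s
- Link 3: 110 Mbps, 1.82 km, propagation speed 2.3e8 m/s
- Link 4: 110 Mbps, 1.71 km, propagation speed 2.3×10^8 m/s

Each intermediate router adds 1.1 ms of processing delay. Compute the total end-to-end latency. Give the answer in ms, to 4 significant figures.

L = 125 × 8 = 1000 bits.
Transmission delay per hop = L/R = 1000/110000000 = 0.00909091 ms; 4 hops → 0.0363636 ms.
Propagation delays (d/s per hop): 0.0067, 0.00520833, 0.00791304, 0.00743478 ms; sum = 0.0272562 ms.
Processing at 3 router(s): 3 × 1.1 ms = 3.3 ms.
End-to-end = 3.364 ms.

3.364 ms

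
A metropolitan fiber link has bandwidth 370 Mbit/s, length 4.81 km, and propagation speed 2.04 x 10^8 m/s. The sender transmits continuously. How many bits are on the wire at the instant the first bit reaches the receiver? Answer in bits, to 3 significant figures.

8720 bits

Propagation delay = 4810 / 204000000 = 2.35784e-05 s.
BDP = R × t_prop = 370000000 × 2.35784e-05 = 8724.02 bits.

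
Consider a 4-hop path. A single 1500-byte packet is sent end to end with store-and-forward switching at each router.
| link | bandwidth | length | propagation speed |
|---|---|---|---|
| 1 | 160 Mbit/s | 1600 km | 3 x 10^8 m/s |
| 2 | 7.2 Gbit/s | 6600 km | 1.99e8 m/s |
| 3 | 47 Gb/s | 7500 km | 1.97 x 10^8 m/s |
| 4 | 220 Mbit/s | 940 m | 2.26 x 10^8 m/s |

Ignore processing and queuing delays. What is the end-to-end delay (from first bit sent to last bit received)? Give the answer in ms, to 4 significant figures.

76.71 ms

L = 1500 × 8 = 12000 bits.
Transmission delays (L/R per hop): 0.075, 0.00166667, 0.000255319, 0.0545455 ms; sum = 0.131467 ms.
Propagation delays (d/s per hop): 5.33333, 33.1658, 38.0711, 0.00415929 ms; sum = 76.5744 ms.
End-to-end = 76.71 ms.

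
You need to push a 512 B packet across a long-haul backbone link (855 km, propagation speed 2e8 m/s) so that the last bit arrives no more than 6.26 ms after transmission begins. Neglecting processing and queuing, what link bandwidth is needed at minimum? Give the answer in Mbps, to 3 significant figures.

2.06 Mbps

L = 4096 bits.
Propagation delay = 855000 / 200000000 = 4.275 ms.
Transmission budget = 6.26 − 4.275 = 1.985 ms.
R ≥ L / t_tx = 4096 bits / 0.001985 s = 2.06 Mbps.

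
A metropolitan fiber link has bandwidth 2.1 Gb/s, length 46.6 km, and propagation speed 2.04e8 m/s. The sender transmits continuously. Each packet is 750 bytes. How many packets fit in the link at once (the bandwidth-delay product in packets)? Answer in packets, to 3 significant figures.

80.0 packets

Propagation delay = 46600 / 204000000 = 0.000228431 s.
BDP = R × t_prop = 2100000000 × 0.000228431 = 479706 bits.
In packets of 6000 bits: 80.0 packets.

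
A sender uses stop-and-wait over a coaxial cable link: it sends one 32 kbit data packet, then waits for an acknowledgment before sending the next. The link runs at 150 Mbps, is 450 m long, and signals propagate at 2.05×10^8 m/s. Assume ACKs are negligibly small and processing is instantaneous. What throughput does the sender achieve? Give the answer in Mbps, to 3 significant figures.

147 Mbps

t_tx = L/R = 32000/150000000 = 0.000213333 s.
t_prop = 450/2.05e+08 = 2.19512e-06 s; RTT = 4.39024e-06 s.
Cycle = t_tx + RTT = 0.000217724 s.
Throughput = L / cycle = 32000 / 0.000217724 = 147 Mbps.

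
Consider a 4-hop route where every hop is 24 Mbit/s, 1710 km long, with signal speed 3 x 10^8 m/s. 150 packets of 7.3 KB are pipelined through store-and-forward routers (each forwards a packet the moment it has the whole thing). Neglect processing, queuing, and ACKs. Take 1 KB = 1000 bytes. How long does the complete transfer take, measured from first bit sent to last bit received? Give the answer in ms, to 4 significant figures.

Per-hop transmission t_tx = L/R = 58400/24000000 = 2.43333 ms.
Per-hop propagation t_prop = 1710000/300000000 = 5.7 ms.
Pipeline fill: first packet needs 4·t_tx to clear all hops; remaining 149 packets each add one t_tx.
Total = (4+150-1)·t_tx + 4·t_prop = 153·2.43333 + 4·5.7 = 395.1 ms.

395.1 ms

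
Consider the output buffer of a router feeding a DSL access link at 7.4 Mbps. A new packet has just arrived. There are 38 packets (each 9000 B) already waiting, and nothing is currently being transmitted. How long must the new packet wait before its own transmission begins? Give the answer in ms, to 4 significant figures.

369.7 ms

Each queued packet: L/R = 72000/7400000 = 9.72973 ms.
38 queued → 369.73 ms.
Queuing delay = 369.7 ms.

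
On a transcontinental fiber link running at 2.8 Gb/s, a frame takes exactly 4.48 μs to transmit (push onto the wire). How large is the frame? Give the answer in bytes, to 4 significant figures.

1568 bytes

L = R × t_tx = 2800000000 b/s × 4.48e-06 s = 12544 bits.
In bytes: 12544 / 8 = 1568 bytes.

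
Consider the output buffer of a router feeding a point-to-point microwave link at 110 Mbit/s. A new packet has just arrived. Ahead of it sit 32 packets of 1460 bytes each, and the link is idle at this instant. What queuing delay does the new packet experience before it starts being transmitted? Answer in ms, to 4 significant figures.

Each queued packet: L/R = 11680/110000000 = 0.106182 ms.
32 queued → 3.39782 ms.
Queuing delay = 3.398 ms.

3.398 ms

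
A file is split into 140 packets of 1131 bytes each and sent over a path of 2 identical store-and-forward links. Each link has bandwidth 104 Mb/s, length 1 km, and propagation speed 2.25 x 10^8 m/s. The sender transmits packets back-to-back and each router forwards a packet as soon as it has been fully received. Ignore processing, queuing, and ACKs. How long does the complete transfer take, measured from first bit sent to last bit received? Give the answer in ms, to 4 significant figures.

12.28 ms

Per-hop transmission t_tx = L/R = 9048/104000000 = 0.087 ms.
Per-hop propagation t_prop = 1000/225000000 = 0.00444444 ms.
Pipeline fill: first packet needs 2·t_tx to clear all hops; remaining 139 packets each add one t_tx.
Total = (2+140-1)·t_tx + 2·t_prop = 141·0.087 + 2·0.00444444 = 12.28 ms.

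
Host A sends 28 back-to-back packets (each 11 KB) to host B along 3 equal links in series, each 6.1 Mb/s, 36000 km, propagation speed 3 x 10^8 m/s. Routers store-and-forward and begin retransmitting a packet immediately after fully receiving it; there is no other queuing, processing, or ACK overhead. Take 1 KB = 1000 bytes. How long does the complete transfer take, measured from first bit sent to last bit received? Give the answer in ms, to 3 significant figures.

793 ms

Per-hop transmission t_tx = L/R = 88000/6100000 = 14.4262 ms.
Per-hop propagation t_prop = 36000000/300000000 = 120 ms.
Pipeline fill: first packet needs 3·t_tx to clear all hops; remaining 27 packets each add one t_tx.
Total = (3+28-1)·t_tx + 3·t_prop = 30·14.4262 + 3·120 = 793 ms.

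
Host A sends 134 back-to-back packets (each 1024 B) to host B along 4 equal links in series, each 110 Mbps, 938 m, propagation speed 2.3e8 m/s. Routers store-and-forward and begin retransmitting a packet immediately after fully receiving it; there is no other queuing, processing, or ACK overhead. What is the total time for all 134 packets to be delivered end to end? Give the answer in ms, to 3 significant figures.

10.2 ms

Per-hop transmission t_tx = L/R = 8192/110000000 = 0.0744727 ms.
Per-hop propagation t_prop = 938/2.3e+08 = 0.00407826 ms.
Pipeline fill: first packet needs 4·t_tx to clear all hops; remaining 133 packets each add one t_tx.
Total = (4+134-1)·t_tx + 4·t_prop = 137·0.0744727 + 4·0.00407826 = 10.2 ms.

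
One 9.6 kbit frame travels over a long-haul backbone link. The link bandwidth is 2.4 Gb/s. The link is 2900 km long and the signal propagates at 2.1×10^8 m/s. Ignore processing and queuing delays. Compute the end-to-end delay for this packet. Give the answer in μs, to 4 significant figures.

L = 9600 bits.
Transmission delay = L/R = 9600 / 2400000000 = 4 μs.
Propagation delay = d/s = 2900000 m / 210000000 m/s = 13809.5 μs.
Total = 13810 μs.

13810 μs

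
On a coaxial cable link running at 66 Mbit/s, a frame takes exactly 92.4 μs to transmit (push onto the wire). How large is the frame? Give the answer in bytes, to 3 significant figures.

L = R × t_tx = 66000000 b/s × 9.24e-05 s = 6098.4 bits.
In bytes: 6098.4 / 8 = 762 bytes.

762 bytes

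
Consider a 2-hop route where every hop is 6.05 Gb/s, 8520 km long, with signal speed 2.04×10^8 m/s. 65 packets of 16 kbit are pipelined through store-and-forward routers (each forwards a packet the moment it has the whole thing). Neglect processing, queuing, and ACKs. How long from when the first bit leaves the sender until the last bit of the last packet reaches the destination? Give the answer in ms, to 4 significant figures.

83.70 ms

Per-hop transmission t_tx = L/R = 16000/6050000000 = 0.00264463 ms.
Per-hop propagation t_prop = 8520000/204000000 = 41.7647 ms.
Pipeline fill: first packet needs 2·t_tx to clear all hops; remaining 64 packets each add one t_tx.
Total = (2+65-1)·t_tx + 2·t_prop = 66·0.00264463 + 2·41.7647 = 83.70 ms.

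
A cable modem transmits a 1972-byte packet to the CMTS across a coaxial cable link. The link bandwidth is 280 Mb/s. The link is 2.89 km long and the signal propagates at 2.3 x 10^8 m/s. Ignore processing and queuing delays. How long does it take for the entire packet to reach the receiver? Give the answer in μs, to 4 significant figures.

L = 1972 × 8 = 15776 bits.
Transmission delay = L/R = 15776 / 280000000 = 56.3429 μs.
Propagation delay = d/s = 2890 m / 2.3e+08 m/s = 12.5652 μs.
Total = 68.91 μs.

68.91 μs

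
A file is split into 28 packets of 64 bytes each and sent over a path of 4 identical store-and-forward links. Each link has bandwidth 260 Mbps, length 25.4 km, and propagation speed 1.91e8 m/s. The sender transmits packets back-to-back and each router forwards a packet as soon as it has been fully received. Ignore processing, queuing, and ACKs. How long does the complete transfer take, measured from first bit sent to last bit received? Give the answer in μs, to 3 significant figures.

Per-hop transmission t_tx = L/R = 512/260000000 = 1.96923 μs.
Per-hop propagation t_prop = 25400/191000000 = 132.984 μs.
Pipeline fill: first packet needs 4·t_tx to clear all hops; remaining 27 packets each add one t_tx.
Total = (4+28-1)·t_tx + 4·t_prop = 31·1.96923 + 4·132.984 = 593 μs.

593 μs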